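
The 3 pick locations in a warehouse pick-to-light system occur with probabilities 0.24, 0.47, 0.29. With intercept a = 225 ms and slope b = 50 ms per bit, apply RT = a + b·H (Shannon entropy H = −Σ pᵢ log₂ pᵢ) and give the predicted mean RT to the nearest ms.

301 ms

H = 0.24·log₂(1/0.24) + 0.47·log₂(1/0.47) + 0.29·log₂(1/0.29) = 1.5240 bits.
RT = 225 + 50 × 1.5240 = 301.20 ms.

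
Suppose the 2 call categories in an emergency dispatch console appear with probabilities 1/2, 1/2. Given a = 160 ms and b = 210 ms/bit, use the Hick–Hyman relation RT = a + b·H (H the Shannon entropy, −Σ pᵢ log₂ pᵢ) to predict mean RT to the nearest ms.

Each term −pᵢ log₂ pᵢ: 0.5·1 + 0.5·1; summed, H = 1.000 bits.
Mean RT = a + bH = 160 + 210·1.000 = 370.00 ms.

370 ms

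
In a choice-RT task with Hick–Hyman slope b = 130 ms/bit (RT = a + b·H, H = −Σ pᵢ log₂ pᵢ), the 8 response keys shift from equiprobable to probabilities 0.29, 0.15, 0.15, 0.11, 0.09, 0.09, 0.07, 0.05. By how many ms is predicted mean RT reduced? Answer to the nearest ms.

26 ms

Equiprobable entropy H₀ = log₂ 8 = 3.0000 bits.
Skewed entropy H = −Σ pᵢ log₂ pᵢ = 2.7992 bits.
ΔRT = b·(H₀ − H) = 130 × 0.2008 = 26.10 ms.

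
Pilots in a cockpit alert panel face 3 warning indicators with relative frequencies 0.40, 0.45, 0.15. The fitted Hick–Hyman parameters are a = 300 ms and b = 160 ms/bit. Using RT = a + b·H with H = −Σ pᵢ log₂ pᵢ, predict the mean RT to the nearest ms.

533 ms

Entropy contributions −pᵢ log₂ pᵢ: 0.5288, 0.5184, 0.4105; sum H = 1.4577 bits.
RT = a + bH = 300 + 160·1.4577 = 533.23 ms.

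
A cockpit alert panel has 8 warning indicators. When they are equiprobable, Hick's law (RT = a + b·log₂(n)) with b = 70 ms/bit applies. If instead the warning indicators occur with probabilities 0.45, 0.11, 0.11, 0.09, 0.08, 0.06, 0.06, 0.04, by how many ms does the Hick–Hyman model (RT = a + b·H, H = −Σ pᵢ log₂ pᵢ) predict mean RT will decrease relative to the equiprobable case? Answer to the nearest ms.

Equiprobable entropy H₀ = log₂ 8 = 3.0000 bits.
Skewed entropy H = −Σ pᵢ log₂ pᵢ = 2.4960 bits.
ΔRT = b·(H₀ − H) = 70 × 0.5040 = 35.28 ms.

35 ms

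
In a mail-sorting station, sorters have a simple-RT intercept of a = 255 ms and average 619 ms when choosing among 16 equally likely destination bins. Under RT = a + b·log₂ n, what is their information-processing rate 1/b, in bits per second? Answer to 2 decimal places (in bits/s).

10.99 bits/s

b = (619 − 255)/log₂ 16 = 364/4 = 91.000 ms per bit = 0.09100 s/bit; the reciprocal is 10.989 bits/s.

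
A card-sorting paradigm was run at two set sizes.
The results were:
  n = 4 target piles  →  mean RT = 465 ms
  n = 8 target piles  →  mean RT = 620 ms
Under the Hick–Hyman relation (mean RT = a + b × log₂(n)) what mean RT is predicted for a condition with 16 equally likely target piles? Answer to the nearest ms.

Fit slope and intercept:
  b = (620 − 465) / (log₂ 8 − log₂ 4) = 155 / (3 − 2) = 155 ms/bit
  a = 465 − 155 × 2 = 155 ms
Then RT(16) = 155 + 155 × log₂ 16 = 155 + 155 × 4 ≈ 775.000 ms.

775 ms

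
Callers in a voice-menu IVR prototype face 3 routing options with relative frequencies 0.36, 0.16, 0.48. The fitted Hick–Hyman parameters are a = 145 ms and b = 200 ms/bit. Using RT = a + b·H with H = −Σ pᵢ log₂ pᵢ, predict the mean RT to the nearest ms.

437 ms

H = 0.36·log₂(1/0.36) + 0.16·log₂(1/0.16) + 0.48·log₂(1/0.48) = 1.4619 bits.
RT = 145 + 200 × 1.4619 = 437.38 ms.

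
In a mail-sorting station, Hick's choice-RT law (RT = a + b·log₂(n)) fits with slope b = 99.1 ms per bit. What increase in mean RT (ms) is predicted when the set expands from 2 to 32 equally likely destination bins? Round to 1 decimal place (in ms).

396.4 ms

Only the slope matters, since a is common to both: ΔRT = b·log₂(n₂/n₁).
log₂(32) − log₂(2) = log₂(32/2) = log₂(16) = 4.
ΔRT = 99.1 × 4.0000 = 396.400 ms.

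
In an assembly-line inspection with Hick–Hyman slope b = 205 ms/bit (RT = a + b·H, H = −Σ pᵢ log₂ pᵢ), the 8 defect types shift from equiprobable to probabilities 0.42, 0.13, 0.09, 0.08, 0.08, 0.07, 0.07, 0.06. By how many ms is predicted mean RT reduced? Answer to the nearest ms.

The RT saving is b·ΔH. Equiprobable H₀ = log₂(8) = 3.0000 bits; with the given probabilities H = 2.5846 bits.
b·(H₀ − H) = 205 × (3.0000 − 2.5846) = 85.16 ms.

85 ms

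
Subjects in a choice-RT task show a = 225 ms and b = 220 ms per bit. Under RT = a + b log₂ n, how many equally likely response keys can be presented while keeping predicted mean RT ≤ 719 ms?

4

220·log₂ n ≤ 719 − 225 = 494, giving log₂ n ≤ 2.2455 and n ≤ 4.742. The largest whole number is 4.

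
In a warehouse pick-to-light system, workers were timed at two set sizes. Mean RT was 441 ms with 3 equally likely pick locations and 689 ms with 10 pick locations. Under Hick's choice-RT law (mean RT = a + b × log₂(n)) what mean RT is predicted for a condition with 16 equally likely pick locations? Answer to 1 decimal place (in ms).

785.8 ms

RT is linear in log₂ n, so two points fix the line:
  b = (689 − 441) / (log₂ 10 − log₂ 3) = 248 / (3.3219 − 1.5850) = 142.778 ms/bit
  a = 441 − 142.778 × 1.5850 = 214.703 ms
Then RT(16) = 214.703 + 142.778 × log₂ 16 = 214.703 + 142.778 × 4 ≈ 785.814 ms.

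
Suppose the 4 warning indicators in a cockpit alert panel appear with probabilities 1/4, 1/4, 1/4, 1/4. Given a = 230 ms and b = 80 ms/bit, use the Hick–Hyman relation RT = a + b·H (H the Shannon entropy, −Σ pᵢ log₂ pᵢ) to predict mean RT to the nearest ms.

390 ms

H = −Σ pᵢ log₂ pᵢ = 0.25·2 + 0.25·2 + 0.25·2 + 0.25·2 = 2.000 bits.
RT = 230 + 80 × 2.000 = 390.00 ms.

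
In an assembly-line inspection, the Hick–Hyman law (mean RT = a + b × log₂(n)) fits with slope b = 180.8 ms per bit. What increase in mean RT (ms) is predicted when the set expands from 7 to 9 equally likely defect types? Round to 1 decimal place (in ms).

The intercept a cancels: ΔRT = b·(log₂ n₂ − log₂ n₁) = b·log₂(n₂/n₁).
log₂(9) − log₂(7) = 3.1699 − 2.8074 = 0.3626.
ΔRT = 180.8 × 0.3626 = 65.553 ms.

65.6 ms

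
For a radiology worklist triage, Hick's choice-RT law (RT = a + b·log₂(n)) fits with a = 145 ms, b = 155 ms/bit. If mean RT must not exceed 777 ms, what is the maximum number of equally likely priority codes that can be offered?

16

Information budget: (777 − 145)/155 = 4.0774 bits, so n ≤ 2^4.0774 = 16.882 → at most 16.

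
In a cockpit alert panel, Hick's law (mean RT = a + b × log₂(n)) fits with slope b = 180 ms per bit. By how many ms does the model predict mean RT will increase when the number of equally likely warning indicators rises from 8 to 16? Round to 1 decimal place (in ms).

Only the slope matters, since a is common to both: ΔRT = b·log₂(n₂/n₁).
log₂(16) − log₂(8) = log₂(16/8) = log₂(2) = 1.
ΔRT = 180 × 1.0000 = 180.000 ms.

180.0 ms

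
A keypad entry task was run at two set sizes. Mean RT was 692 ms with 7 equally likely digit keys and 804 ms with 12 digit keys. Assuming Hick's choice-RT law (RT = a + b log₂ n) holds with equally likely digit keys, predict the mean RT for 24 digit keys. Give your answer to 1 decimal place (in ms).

948.0 ms

Fit slope and intercept:
  b = (804 − 692) / (log₂ 12 − log₂ 7) = 112 / (3.5850 − 2.8074) = 144.032 ms/bit
  a = 692 − 144.032 × 2.8074 = 287.652 ms
Then RT(24) = 287.652 + 144.032 × log₂ 24 = 287.652 + 144.032 × 4.5850 ≈ 948.032 ms.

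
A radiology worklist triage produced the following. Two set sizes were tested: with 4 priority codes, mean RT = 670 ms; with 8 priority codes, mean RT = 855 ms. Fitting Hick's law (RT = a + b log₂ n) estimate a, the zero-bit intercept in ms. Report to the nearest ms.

b = (RT₂ − RT₁)/(log₂ n₂ − log₂ n₁) = (855 − 670)/(3 − 2) = 185 ms/bit.
a = RT₁ − b·log₂ n₁ = 670 − 185 × 2 = 300.000 ms.

300 ms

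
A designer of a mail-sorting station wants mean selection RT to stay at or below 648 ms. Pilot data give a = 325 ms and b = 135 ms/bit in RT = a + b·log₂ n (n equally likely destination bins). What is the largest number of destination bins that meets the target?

5

135·log₂ n ≤ 648 − 325 = 323, giving log₂ n ≤ 2.3926 and n ≤ 5.251. The largest whole number is 5.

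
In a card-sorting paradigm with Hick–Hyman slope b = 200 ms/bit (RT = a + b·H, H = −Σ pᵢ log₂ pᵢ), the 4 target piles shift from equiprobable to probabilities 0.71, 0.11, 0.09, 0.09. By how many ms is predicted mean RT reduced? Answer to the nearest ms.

135 ms

Equiprobable entropy H₀ = log₂ 4 = 2.0000 bits.
Skewed entropy H = −Σ pᵢ log₂ pᵢ = 1.3264 bits.
ΔRT = b·(H₀ − H) = 200 × 0.6736 = 134.72 ms.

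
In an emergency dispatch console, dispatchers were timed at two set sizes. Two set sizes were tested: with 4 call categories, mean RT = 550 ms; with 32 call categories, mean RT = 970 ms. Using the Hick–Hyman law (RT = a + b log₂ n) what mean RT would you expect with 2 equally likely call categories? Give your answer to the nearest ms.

RT is linear in log₂ n, so two points fix the line:
  b = (970 − 550) / (log₂ 32 − log₂ 4) = 420 / (5 − 2) = 140 ms/bit
  a = 550 − 140 × 2 = 270 ms
Then RT(2) = 270 + 140 × log₂ 2 = 270 + 140 × 1 ≈ 410.000 ms.

410 ms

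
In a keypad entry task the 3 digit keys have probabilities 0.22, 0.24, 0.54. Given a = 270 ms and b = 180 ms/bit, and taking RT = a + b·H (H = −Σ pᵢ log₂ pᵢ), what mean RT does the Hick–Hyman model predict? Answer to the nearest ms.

532 ms

H = 0.22·log₂(1/0.22) + 0.24·log₂(1/0.24) + 0.54·log₂(1/0.54) = 1.4548 bits.
RT = 270 + 180 × 1.4548 = 531.86 ms.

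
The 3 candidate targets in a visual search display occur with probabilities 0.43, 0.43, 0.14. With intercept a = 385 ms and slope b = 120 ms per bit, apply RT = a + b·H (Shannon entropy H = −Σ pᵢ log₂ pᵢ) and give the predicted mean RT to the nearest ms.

558 ms

Entropy contributions −pᵢ log₂ pᵢ: 0.5236, 0.5236, 0.3971; sum H = 1.4442 bits.
RT = a + bH = 385 + 120·1.4442 = 558.31 ms.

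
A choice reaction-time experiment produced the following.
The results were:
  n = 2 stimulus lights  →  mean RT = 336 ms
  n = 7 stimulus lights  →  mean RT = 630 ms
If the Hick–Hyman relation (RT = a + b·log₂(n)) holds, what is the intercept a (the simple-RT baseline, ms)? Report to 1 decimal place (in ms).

b = (RT₂ − RT₁)/(log₂ n₂ − log₂ n₁) = (630 − 336)/(2.8074 − 1) = 162.669 ms/bit.
a = RT₁ − b·log₂ n₁ = 336 − 162.669 × 1 = 173.331 ms.

173.3 ms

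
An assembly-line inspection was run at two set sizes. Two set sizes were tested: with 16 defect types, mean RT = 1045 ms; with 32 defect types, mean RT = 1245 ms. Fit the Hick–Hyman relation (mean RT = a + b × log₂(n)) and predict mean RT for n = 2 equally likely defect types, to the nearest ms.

RT is linear in log₂ n, so two points fix the line:
  b = (1245 − 1045) / (log₂ 32 − log₂ 16) = 200 / (5 − 4) = 200 ms/bit
  a = 1045 − 200 × 4 = 245 ms
Then RT(2) = 245 + 200 × log₂ 2 = 245 + 200 × 1 ≈ 445.000 ms.

445 ms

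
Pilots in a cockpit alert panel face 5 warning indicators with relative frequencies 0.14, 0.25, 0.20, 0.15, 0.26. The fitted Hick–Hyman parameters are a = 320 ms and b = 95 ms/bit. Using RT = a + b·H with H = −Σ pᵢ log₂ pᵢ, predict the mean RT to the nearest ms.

Entropy contributions −pᵢ log₂ pᵢ: 0.3971, 0.5000, 0.4644, 0.4105, 0.5053; sum H = 2.2773 bits.
RT = a + bH = 320 + 95·2.2773 = 536.35 ms.

536 ms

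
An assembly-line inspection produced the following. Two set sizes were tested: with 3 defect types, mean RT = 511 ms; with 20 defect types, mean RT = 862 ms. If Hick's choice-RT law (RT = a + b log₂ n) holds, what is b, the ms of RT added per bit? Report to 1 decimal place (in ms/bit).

128.2 ms/bit

Slope: b = (862 − 511) / (log₂ 20 − log₂ 3) = 351/2.7370 = 128.244 ms/bit.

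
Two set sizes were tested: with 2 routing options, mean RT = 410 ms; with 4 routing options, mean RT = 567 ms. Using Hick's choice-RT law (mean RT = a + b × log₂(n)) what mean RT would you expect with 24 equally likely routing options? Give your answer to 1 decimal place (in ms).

972.8 ms

Fit slope and intercept:
  b = (567 − 410) / (log₂ 4 − log₂ 2) = 157 / (2 − 1) = 157.000 ms/bit
  a = 410 − 157.000 × 1 = 253.000 ms
Then RT(24) = 253.000 + 157.000 × log₂ 24 = 253.000 + 157.000 × 4.5850 ≈ 972.839 ms.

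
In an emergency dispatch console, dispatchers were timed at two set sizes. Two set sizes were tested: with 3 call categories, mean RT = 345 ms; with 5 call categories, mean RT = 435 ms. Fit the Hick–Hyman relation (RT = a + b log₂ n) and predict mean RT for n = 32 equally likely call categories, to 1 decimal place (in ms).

762.1 ms

Solve the two-equation system in a and b:
  b = (435 − 345) / (log₂ 5 − log₂ 3) = 90 / (2.3219 − 1.5850) = 122.122 ms/bit
  a = 345 − 122.122 × 1.5850 = 151.441 ms
Then RT(32) = 151.441 + 122.122 × log₂ 32 = 151.441 + 122.122 × 5 ≈ 762.053 ms.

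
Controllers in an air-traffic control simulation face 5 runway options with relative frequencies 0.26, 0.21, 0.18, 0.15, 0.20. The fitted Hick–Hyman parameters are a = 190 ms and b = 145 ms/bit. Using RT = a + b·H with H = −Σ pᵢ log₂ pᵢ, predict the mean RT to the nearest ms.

H = 0.26·log₂(1/0.26) + 0.21·log₂(1/0.21) + 0.18·log₂(1/0.18) + 0.15·log₂(1/0.15) + 0.20·log₂(1/0.20) = 2.2983 bits.
RT = 190 + 145 × 2.2983 = 523.26 ms.

523 ms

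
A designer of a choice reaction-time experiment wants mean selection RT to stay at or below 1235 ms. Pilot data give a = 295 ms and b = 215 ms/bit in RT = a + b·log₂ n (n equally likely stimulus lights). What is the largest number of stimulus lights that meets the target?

20

Set 295 + 215·log₂ n ≤ 1235 → log₂ n ≤ (1235 − 295)/215 = 4.3721.
So n ≤ 2^4.3721 = 20.708; the largest integer n is 20.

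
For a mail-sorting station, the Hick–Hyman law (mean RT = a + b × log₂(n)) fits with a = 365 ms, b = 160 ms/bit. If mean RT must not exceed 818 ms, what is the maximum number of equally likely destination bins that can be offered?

Set 365 + 160·log₂ n ≤ 818 → log₂ n ≤ (818 − 365)/160 = 2.8312.
So n ≤ 2^2.8312 = 7.117; the largest integer n is 7.

7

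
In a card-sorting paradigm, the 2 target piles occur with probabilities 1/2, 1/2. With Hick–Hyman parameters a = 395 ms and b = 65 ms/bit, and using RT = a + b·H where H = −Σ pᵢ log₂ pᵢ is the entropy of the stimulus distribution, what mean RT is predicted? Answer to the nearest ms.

460 ms

H = −Σ pᵢ log₂ pᵢ = 0.5·1 + 0.5·1 = 1.000 bits.
RT = 395 + 65 × 1.000 = 460.00 ms.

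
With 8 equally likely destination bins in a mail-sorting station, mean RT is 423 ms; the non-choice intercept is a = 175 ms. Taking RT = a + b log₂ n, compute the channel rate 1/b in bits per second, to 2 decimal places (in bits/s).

b = (423 − 175)/log₂ 8 = 248/3 = 82.667 ms per bit = 0.08267 s/bit; the reciprocal is 12.097 bits/s.

12.10 bits/s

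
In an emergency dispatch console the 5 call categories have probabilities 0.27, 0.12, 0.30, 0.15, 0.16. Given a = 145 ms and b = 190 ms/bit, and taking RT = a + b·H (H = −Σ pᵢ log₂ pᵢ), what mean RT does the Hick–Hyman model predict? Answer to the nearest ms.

569 ms

H = 0.27·log₂(1/0.27) + 0.12·log₂(1/0.12) + 0.30·log₂(1/0.30) + 0.15·log₂(1/0.15) + 0.16·log₂(1/0.16) = 2.2317 bits.
RT = 145 + 190 × 2.2317 = 569.03 ms.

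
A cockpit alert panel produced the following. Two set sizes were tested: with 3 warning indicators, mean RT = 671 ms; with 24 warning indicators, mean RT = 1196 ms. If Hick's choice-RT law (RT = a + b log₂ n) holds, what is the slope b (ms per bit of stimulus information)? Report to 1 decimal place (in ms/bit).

The slope on a log₂ axis is (1196 − 671) / (4.5850 − 1.5850) = 175.000 ms/bit.

175.0 ms/bit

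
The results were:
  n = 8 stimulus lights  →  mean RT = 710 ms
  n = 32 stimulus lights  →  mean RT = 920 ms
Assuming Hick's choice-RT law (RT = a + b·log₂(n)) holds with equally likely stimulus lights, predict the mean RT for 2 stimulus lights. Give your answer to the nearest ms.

500 ms

Solve the two-equation system in a and b:
  b = (920 − 710) / (log₂ 32 − log₂ 8) = 210 / (5 − 3) = 105 ms/bit
  a = 710 − 105 × 3 = 395 ms
Then RT(2) = 395 + 105 × log₂ 2 = 395 + 105 × 1 ≈ 500.000 ms.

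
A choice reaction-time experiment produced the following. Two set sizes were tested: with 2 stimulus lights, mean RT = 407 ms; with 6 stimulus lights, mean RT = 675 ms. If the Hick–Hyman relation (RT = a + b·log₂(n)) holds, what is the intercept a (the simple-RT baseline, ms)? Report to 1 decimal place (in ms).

237.9 ms

The slope on a log₂ axis is (675 − 407) / (2.5850 − 1) = 169.089 ms/bit.
Intercept: a = 407 − 169.089·log₂(2) = 237.911 ms.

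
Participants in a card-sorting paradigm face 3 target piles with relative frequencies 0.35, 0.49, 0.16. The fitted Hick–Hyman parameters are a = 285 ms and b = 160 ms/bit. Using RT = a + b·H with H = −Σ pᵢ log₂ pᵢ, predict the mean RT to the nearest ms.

518 ms

H = 0.35·log₂(1/0.35) + 0.49·log₂(1/0.49) + 0.16·log₂(1/0.16) = 1.4574 bits.
RT = 285 + 160 × 1.4574 = 518.18 ms.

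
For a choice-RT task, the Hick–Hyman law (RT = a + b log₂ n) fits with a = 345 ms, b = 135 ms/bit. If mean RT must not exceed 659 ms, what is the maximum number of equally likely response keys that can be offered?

Set 345 + 135·log₂ n ≤ 659 → log₂ n ≤ (659 − 345)/135 = 2.3259.
So n ≤ 2^2.3259 = 5.014; the largest integer n is 5.

5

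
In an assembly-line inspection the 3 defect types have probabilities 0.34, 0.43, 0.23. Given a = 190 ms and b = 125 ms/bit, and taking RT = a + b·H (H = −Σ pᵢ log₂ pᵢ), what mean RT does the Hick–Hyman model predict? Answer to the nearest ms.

Entropy contributions −pᵢ log₂ pᵢ: 0.5292, 0.5236, 0.4877; sum H = 1.5404 bits.
RT = a + bH = 190 + 125·1.5404 = 382.55 ms.

383 ms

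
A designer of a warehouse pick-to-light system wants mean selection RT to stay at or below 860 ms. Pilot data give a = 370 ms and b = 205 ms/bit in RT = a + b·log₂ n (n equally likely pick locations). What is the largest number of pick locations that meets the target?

Set 370 + 205·log₂ n ≤ 860 → log₂ n ≤ (860 − 370)/205 = 2.3902.
So n ≤ 2^2.3902 = 5.242; the largest integer n is 5.

5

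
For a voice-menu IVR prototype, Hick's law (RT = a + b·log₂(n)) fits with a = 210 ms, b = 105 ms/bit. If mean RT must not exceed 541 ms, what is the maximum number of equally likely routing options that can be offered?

Set 210 + 105·log₂ n ≤ 541 → log₂ n ≤ (541 − 210)/105 = 3.1524.
So n ≤ 2^3.1524 = 8.891; the largest integer n is 8.

8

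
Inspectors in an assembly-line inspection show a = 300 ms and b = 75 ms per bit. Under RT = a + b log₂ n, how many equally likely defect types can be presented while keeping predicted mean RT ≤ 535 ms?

8

Information budget: (535 − 300)/75 = 3.1333 bits, so n ≤ 2^3.1333 = 8.775 → at most 8.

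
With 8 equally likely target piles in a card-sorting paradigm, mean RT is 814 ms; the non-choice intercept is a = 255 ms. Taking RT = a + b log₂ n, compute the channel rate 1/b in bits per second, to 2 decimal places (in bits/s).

Choice component = 814 − 255 = 559 ms over log₂(8) = 3 bits.
b = 559 / 3 = 186.333 ms/bit, so 1/b = 5.367 bits/s.

5.37 bits/s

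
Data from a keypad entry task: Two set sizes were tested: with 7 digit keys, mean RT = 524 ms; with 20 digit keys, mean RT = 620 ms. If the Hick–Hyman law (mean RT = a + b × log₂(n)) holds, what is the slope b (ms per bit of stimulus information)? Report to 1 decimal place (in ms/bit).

Slope: b = (620 − 524) / (log₂ 20 − log₂ 7) = 96/1.5146 = 63.384 ms/bit.

63.4 ms/bit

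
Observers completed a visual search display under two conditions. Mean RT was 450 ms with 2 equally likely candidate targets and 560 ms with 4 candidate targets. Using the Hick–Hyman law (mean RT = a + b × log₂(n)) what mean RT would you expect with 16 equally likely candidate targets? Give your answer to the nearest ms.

Solve the two-equation system in a and b:
  b = (560 − 450) / (log₂ 4 − log₂ 2) = 110 / (2 − 1) = 110 ms/bit
  a = 450 − 110 × 1 = 340 ms
Then RT(16) = 340 + 110 × log₂ 16 = 340 + 110 × 4 ≈ 780.000 ms.

780 ms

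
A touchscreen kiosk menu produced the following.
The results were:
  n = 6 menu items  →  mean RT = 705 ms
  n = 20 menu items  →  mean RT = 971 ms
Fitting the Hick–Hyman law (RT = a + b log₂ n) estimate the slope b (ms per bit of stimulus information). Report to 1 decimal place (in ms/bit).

153.1 ms/bit

b = (RT₂ − RT₁)/(log₂ n₂ − log₂ n₁) = (971 − 705)/(4.3219 − 2.5850) = 153.141 ms/bit.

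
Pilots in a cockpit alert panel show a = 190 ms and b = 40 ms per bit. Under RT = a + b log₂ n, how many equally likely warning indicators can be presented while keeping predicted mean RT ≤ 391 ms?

Information budget: (391 − 190)/40 = 5.0250 bits, so n ≤ 2^5.0250 = 32.559 → at most 32.

32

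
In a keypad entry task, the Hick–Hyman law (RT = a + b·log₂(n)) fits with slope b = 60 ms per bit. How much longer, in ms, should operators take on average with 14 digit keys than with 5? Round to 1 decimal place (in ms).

89.1 ms

ΔRT = (a + b log₂ n₂) − (a + b log₂ n₁) = b·(log₂ n₂ − log₂ n₁).
log₂(14) − log₂(5) = 3.8074 − 2.3219 = 1.4854.
ΔRT = 60 × 1.4854 = 89.126 ms.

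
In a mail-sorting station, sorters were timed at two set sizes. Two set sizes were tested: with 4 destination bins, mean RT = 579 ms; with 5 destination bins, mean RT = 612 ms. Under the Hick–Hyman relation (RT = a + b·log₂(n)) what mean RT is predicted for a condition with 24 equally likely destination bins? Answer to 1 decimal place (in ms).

RT is linear in log₂ n, so two points fix the line:
  b = (612 − 579) / (log₂ 5 − log₂ 4) = 33 / (2.3219 − 2) = 102.507 ms/bit
  a = 579 − 102.507 × 2 = 373.985 ms
Then RT(24) = 373.985 + 102.507 × log₂ 24 = 373.985 + 102.507 × 4.5850 ≈ 843.978 ms.

844.0 ms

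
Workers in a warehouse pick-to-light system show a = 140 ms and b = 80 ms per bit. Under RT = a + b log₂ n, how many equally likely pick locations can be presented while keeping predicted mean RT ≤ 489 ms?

20

Set 140 + 80·log₂ n ≤ 489 → log₂ n ≤ (489 − 140)/80 = 4.3625.
So n ≤ 2^4.3625 = 20.570; the largest integer n is 20.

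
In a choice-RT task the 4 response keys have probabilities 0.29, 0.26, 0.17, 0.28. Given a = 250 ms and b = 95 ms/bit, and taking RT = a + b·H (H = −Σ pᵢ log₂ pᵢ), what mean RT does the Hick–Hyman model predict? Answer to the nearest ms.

437 ms

Entropy contributions −pᵢ log₂ pᵢ: 0.5179, 0.5053, 0.4346, 0.5142; sum H = 1.9720 bits.
RT = a + bH = 250 + 95·1.9720 = 437.34 ms.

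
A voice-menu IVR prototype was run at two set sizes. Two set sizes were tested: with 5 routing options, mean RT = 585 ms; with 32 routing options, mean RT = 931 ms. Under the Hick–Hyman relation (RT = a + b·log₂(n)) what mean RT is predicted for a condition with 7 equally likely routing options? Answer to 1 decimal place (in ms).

647.7 ms

Fit slope and intercept:
  b = (931 − 585) / (log₂ 32 − log₂ 5) = 346 / (5 − 2.3219) = 129.197 ms/bit
  a = 585 − 129.197 × 2.3219 = 285.013 ms
Then RT(7) = 285.013 + 129.197 × log₂ 7 = 285.013 + 129.197 × 2.8074 ≈ 647.716 ms.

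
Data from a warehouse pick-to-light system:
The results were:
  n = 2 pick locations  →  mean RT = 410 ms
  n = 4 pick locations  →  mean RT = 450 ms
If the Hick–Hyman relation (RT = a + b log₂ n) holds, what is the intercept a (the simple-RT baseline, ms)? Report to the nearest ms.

b = (RT₂ − RT₁)/(log₂ n₂ − log₂ n₁) = (450 − 410)/(2 − 1) = 40 ms/bit.
a = RT₁ − b·log₂ n₁ = 410 − 40 × 1 = 370.000 ms.

370 ms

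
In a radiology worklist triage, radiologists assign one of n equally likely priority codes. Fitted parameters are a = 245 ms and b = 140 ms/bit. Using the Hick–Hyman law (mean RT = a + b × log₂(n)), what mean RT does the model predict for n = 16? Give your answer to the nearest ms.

log₂(16) = 4 bits, so RT = 245 + 140 × 4 ≈ 805.000 ms.

805 ms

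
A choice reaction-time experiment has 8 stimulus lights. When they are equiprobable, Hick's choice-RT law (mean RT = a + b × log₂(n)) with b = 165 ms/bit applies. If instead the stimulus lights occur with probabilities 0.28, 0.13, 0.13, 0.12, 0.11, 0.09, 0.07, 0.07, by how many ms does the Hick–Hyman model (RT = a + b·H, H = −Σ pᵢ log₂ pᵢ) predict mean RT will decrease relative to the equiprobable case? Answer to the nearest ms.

Equiprobable entropy H₀ = log₂ 8 = 3.0000 bits.
Skewed entropy H = −Σ pᵢ log₂ pᵢ = 2.8466 bits.
ΔRT = b·(H₀ − H) = 165 × 0.1534 = 25.31 ms.

25 ms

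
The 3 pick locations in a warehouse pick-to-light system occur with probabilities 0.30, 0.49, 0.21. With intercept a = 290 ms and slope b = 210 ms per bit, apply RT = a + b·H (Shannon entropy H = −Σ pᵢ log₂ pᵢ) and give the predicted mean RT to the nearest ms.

H = 0.30·log₂(1/0.30) + 0.49·log₂(1/0.49) + 0.21·log₂(1/0.21) = 1.4982 bits.
RT = 290 + 210 × 1.4982 = 604.62 ms.

605 ms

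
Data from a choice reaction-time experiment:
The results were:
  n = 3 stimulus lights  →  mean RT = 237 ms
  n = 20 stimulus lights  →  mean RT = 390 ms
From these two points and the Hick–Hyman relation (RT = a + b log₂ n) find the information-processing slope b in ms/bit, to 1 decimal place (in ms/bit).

55.9 ms/bit

Slope: b = (390 − 237) / (log₂ 20 − log₂ 3) = 153/2.7370 = 55.901 ms/bit.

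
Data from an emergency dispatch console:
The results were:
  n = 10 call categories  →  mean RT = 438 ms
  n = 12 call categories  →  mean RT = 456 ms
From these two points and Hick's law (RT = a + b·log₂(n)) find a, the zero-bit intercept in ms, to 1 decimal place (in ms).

210.7 ms

The slope on a log₂ axis is (456 − 438) / (3.5850 − 3.3219) = 68.432 ms/bit.
Intercept: a = 438 − 68.432·log₂(10) = 210.673 ms.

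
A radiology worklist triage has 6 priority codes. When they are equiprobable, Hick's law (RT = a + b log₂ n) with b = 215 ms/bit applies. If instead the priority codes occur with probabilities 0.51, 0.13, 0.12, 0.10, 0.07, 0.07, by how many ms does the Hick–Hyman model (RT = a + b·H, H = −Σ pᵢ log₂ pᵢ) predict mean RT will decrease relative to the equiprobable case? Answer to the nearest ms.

The RT saving is b·ΔH. Equiprobable H₀ = log₂(6) = 2.5850 bits; with the given probabilities H = 2.1144 bits.
b·(H₀ − H) = 215 × (2.5850 − 2.1144) = 101.16 ms.

101 ms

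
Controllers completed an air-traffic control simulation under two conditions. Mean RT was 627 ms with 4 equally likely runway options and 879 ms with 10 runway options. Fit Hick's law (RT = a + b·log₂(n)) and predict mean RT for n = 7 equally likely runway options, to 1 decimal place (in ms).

780.9 ms

Solve the two-equation system in a and b:
  b = (879 − 627) / (log₂ 10 − log₂ 4) = 252 / (3.3219 − 2) = 190.631 ms/bit
  a = 627 − 190.631 × 2 = 245.739 ms
Then RT(7) = 245.739 + 190.631 × log₂ 7 = 245.739 + 190.631 × 2.8074 ≈ 780.907 ms.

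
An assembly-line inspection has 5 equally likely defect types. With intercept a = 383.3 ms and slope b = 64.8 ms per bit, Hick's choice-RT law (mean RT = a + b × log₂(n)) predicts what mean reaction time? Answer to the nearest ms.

log₂(5) = 2.3219 bits, so RT = 383.3 + 64.8 × 2.3219 ≈ 533.761 ms.

534 ms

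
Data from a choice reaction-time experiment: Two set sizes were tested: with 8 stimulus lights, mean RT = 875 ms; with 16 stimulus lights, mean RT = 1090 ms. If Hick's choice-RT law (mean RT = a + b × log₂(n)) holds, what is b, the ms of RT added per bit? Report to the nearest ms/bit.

b = (RT₂ − RT₁)/(log₂ n₂ − log₂ n₁) = (1090 − 875)/(4 − 3) = 215 ms/bit.

215 ms/bit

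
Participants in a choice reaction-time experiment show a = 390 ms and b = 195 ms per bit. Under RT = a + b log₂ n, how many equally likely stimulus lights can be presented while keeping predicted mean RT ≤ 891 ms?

5

195·log₂ n ≤ 891 − 390 = 501, giving log₂ n ≤ 2.5692 and n ≤ 5.935. The largest whole number is 5.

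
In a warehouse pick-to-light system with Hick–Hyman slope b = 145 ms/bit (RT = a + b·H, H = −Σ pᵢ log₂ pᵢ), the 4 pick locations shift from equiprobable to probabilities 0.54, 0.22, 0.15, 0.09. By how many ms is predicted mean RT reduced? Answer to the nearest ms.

46 ms

Equiprobable entropy H₀ = log₂ 4 = 2.0000 bits.
Skewed entropy H = −Σ pᵢ log₂ pᵢ = 1.6838 bits.
ΔRT = b·(H₀ − H) = 145 × 0.3162 = 45.85 ms.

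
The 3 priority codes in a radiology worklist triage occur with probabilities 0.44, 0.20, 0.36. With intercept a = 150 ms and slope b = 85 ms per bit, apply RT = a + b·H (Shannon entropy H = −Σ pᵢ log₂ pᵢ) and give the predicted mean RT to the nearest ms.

279 ms

H = 0.44·log₂(1/0.44) + 0.20·log₂(1/0.20) + 0.36·log₂(1/0.36) = 1.5161 bits.
RT = 150 + 85 × 1.5161 = 278.87 ms.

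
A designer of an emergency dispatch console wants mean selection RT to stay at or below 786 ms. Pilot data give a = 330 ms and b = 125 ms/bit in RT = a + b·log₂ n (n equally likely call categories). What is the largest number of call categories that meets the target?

125·log₂ n ≤ 786 − 330 = 456, giving log₂ n ≤ 3.6480 and n ≤ 12.536. The largest whole number is 12.

12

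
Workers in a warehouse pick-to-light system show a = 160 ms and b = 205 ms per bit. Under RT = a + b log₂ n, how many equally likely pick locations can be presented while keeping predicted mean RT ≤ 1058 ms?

Information budget: (1058 − 160)/205 = 4.3805 bits, so n ≤ 2^4.3805 = 20.829 → at most 20.

20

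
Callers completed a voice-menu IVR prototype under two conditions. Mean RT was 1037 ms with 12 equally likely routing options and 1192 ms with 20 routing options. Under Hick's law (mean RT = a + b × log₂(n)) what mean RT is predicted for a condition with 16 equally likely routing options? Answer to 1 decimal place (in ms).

RT is linear in log₂ n, so two points fix the line:
  b = (1192 − 1037) / (log₂ 20 − log₂ 12) = 155 / (4.3219 − 3.5850) = 210.322 ms/bit
  a = 1037 − 210.322 × 3.5850 = 283.004 ms
Then RT(16) = 283.004 + 210.322 × log₂ 16 = 283.004 + 210.322 × 4 ≈ 1124.291 ms.

1124.3 ms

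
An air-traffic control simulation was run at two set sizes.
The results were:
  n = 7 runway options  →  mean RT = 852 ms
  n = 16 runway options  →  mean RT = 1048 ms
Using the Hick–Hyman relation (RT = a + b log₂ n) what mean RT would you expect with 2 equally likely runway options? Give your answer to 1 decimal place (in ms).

Fit slope and intercept:
  b = (1048 − 852) / (log₂ 16 − log₂ 7) = 196 / (4 − 2.8074) = 164.341 ms/bit
  a = 852 − 164.341 × 2.8074 = 390.638 ms
Then RT(2) = 390.638 + 164.341 × log₂ 2 = 390.638 + 164.341 × 1 ≈ 554.978 ms.

555.0 ms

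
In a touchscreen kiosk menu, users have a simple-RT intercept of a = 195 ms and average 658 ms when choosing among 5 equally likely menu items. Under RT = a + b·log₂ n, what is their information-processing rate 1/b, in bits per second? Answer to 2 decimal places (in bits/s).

b = (658 − 195)/log₂ 5 = 463/2.3219 = 199.403 ms per bit = 0.19940 s/bit; the reciprocal is 5.015 bits/s.

5.01 bits/s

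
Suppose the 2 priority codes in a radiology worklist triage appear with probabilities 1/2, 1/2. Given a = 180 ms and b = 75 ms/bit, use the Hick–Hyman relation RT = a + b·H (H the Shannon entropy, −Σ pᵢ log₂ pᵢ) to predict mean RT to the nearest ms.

H = −Σ pᵢ log₂ pᵢ = 0.5·1 + 0.5·1 = 1.000 bits.
RT = 180 + 75 × 1.000 = 255.00 ms.

255 ms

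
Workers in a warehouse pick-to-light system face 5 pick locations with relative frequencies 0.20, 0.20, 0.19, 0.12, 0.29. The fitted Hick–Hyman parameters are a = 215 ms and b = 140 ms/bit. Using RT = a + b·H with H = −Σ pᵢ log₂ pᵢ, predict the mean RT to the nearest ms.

Entropy contributions −pᵢ log₂ pᵢ: 0.4644, 0.4644, 0.4552, 0.3671, 0.5179; sum H = 2.2690 bits.
RT = a + bH = 215 + 140·2.2690 = 532.66 ms.

533 ms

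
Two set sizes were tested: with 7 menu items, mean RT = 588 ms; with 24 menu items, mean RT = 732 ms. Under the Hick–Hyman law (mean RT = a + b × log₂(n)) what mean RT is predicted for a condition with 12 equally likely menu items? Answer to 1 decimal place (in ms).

RT is linear in log₂ n, so two points fix the line:
  b = (732 − 588) / (log₂ 24 − log₂ 7) = 144 / (4.5850 − 2.8074) = 81.008 ms/bit
  a = 588 − 81.008 × 2.8074 = 360.582 ms
Then RT(12) = 360.582 + 81.008 × log₂ 12 = 360.582 + 81.008 × 3.5850 ≈ 650.992 ms.

651.0 ms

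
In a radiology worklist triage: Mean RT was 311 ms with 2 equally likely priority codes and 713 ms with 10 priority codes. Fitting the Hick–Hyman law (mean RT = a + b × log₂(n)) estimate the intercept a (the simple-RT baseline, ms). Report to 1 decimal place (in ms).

137.9 ms

The slope on a log₂ axis is (713 − 311) / (3.3219 − 1) = 173.132 ms/bit.
Intercept: a = 311 − 173.132·log₂(2) = 137.868 ms.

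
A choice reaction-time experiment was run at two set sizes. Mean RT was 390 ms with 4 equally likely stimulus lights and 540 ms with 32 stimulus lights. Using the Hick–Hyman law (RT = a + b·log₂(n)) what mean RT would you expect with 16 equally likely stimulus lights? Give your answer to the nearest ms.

RT is linear in log₂ n, so two points fix the line:
  b = (540 − 390) / (log₂ 32 − log₂ 4) = 150 / (5 − 2) = 50 ms/bit
  a = 390 − 50 × 2 = 290 ms
Then RT(16) = 290 + 50 × log₂ 16 = 290 + 50 × 4 ≈ 490.000 ms.

490 ms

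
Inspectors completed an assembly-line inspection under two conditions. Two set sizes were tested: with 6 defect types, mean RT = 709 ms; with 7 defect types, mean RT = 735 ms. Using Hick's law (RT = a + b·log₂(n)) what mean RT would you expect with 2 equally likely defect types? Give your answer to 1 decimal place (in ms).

RT is linear in log₂ n, so two points fix the line:
  b = (735 − 709) / (log₂ 7 − log₂ 6) = 26 / (2.8074 − 2.5850) = 116.910 ms/bit
  a = 709 − 116.910 × 2.5850 = 406.791 ms
Then RT(2) = 406.791 + 116.910 × log₂ 2 = 406.791 + 116.910 × 1 ≈ 523.701 ms.

523.7 ms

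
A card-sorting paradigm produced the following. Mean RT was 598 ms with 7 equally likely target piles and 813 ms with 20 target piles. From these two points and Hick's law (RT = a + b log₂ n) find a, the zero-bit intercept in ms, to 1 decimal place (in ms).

The slope on a log₂ axis is (813 − 598) / (4.3219 − 2.8074) = 141.954 ms/bit.
Intercept: a = 598 − 141.954·log₂(7) = 199.484 ms.

199.5 ms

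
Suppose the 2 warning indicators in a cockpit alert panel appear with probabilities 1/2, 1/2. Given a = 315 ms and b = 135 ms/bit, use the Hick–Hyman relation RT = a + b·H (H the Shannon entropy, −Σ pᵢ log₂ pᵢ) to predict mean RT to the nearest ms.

Each term −pᵢ log₂ pᵢ: 0.5·1 + 0.5·1; summed, H = 1.000 bits.
Mean RT = a + bH = 315 + 135·1.000 = 450.00 ms.

450 ms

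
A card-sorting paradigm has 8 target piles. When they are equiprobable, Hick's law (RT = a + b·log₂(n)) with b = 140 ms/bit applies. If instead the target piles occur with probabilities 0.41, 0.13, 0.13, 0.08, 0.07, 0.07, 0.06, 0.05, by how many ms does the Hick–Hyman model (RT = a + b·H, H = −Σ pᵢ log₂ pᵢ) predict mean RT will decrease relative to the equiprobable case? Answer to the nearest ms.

Equiprobable entropy H₀ = log₂ 8 = 3.0000 bits.
Skewed entropy H = −Σ pᵢ log₂ pᵢ = 2.5809 bits.
ΔRT = b·(H₀ − H) = 140 × 0.4191 = 58.67 ms.

59 ms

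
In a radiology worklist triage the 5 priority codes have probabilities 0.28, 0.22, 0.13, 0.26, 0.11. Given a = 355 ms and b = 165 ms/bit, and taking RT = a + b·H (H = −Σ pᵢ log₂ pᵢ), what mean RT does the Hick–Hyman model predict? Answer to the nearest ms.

H = 0.28·log₂(1/0.28) + 0.22·log₂(1/0.22) + 0.13·log₂(1/0.13) + 0.26·log₂(1/0.26) + 0.11·log₂(1/0.11) = 2.2330 bits.
RT = 355 + 165 × 2.2330 = 723.45 ms.

723 ms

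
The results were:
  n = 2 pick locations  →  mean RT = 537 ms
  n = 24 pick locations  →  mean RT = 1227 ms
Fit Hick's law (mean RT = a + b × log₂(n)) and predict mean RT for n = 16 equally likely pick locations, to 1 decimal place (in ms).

1114.4 ms

With log₂ n on the abscissa the relation is linear; from the two conditions:
  b = (1227 − 537) / (log₂ 24 − log₂ 2) = 690 / (4.5850 − 1) = 192.471 ms/bit
  a = 537 − 192.471 × 1 = 344.529 ms
Then RT(16) = 344.529 + 192.471 × log₂ 16 = 344.529 + 192.471 × 4 ≈ 1114.412 ms.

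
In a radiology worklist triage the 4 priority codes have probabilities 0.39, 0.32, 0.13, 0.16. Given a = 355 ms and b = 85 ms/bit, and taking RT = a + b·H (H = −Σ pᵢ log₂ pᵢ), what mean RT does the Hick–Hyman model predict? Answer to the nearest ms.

513 ms

Entropy contributions −pᵢ log₂ pᵢ: 0.5298, 0.5260, 0.3826, 0.4230; sum H = 1.8615 bits.
RT = a + bH = 355 + 85·1.8615 = 513.23 ms.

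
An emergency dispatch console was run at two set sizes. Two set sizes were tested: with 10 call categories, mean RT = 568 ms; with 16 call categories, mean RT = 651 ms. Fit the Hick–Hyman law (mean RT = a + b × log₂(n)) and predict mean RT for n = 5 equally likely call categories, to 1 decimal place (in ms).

445.6 ms

RT is linear in log₂ n, so two points fix the line:
  b = (651 − 568) / (log₂ 16 − log₂ 10) = 83 / (4 − 3.3219) = 122.406 ms/bit
  a = 568 − 122.406 × 3.3219 = 161.376 ms
Then RT(5) = 161.376 + 122.406 × log₂ 5 = 161.376 + 122.406 × 2.3219 ≈ 445.594 ms.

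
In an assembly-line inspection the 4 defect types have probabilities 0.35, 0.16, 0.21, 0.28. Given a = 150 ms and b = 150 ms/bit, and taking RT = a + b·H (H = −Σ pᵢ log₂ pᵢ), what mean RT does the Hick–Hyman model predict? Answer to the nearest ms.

441 ms

Entropy contributions −pᵢ log₂ pᵢ: 0.5301, 0.4230, 0.4728, 0.5142; sum H = 1.9402 bits.
RT = a + bH = 150 + 150·1.9402 = 441.02 ms.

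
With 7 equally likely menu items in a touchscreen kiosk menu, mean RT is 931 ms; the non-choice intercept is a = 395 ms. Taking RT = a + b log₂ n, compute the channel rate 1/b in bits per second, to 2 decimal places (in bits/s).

b = (931 − 395)/log₂ 7 = 536/2.8074 = 190.927 ms per bit = 0.19093 s/bit; the reciprocal is 5.238 bits/s.

5.24 bits/s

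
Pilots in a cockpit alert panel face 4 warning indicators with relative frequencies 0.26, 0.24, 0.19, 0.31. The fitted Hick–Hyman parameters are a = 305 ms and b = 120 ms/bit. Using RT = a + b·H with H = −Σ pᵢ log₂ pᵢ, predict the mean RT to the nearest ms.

542 ms

H = 0.26·log₂(1/0.26) + 0.24·log₂(1/0.24) + 0.19·log₂(1/0.19) + 0.31·log₂(1/0.31) = 1.9784 bits.
RT = 305 + 120 × 1.9784 = 542.41 ms.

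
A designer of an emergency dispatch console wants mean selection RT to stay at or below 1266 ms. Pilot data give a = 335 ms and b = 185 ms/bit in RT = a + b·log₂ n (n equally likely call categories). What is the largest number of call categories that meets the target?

32

Set 335 + 185·log₂ n ≤ 1266 → log₂ n ≤ (1266 − 335)/185 = 5.0324.
So n ≤ 2^5.0324 = 32.728; the largest integer n is 32.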